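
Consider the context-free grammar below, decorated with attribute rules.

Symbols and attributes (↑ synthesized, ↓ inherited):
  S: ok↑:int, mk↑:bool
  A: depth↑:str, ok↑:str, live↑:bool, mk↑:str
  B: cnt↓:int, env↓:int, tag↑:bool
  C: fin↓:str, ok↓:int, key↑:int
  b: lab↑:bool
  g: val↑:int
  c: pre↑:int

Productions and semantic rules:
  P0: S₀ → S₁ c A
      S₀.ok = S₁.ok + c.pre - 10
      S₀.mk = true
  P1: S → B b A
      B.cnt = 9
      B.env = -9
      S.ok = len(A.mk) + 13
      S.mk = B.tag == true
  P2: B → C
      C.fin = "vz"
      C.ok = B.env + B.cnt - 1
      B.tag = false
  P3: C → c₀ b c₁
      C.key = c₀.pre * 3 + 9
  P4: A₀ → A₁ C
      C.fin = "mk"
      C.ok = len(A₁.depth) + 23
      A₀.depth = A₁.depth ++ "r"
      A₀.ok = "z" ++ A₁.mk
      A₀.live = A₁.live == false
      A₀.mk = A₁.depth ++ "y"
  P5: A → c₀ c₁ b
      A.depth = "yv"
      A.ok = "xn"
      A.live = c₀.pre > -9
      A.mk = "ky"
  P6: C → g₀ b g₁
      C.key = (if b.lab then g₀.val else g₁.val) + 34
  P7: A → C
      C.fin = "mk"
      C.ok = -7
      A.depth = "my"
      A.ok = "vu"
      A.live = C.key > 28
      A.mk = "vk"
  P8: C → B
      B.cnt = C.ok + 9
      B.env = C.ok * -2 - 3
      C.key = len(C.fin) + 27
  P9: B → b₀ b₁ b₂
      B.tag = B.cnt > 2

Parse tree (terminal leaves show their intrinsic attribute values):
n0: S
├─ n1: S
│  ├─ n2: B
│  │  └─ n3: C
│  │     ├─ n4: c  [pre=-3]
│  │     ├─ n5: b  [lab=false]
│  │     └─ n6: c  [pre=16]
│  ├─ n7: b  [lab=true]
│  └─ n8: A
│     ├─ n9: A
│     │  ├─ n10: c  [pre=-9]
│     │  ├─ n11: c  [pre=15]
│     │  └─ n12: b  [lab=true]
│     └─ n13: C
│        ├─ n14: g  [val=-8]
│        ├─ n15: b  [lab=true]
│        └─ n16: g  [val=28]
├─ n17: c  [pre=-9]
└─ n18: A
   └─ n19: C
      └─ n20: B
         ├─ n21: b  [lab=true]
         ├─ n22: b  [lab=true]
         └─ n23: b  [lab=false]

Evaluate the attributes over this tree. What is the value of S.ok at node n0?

1. n2.cnt = 9  [9]
2. n2.env = -9  [-9]
3. n3.fin = "vz"  ["vz"]
4. n3.ok = -1  [B.env + B.cnt - 1]
5. n4.pre = -3  [terminal]
6. n5.lab = false  [terminal]
7. n6.pre = 16  [terminal]
8. n3.key = 0  [c₀.pre * 3 + 9]
9. n2.tag = false  [false]
10. n7.lab = true  [terminal]
11. n10.pre = -9  [terminal]
12. n11.pre = 15  [terminal]
13. n12.lab = true  [terminal]
14. n9.depth = "yv"  ["yv"]
15. n9.ok = "xn"  ["xn"]
16. n9.live = false  [c₀.pre > -9]
17. n9.mk = "ky"  ["ky"]
18. n13.fin = "mk"  ["mk"]
19. n13.ok = 25  [len(A₁.depth) + 23]
20. n14.val = -8  [terminal]
21. n15.lab = true  [terminal]
22. n16.val = 28  [terminal]
23. n13.key = 26  [(if b.lab then g₀.val else g₁.val) + 34]
24. n8.depth = "yvr"  [A₁.depth ++ "r"]
25. n8.ok = "zky"  ["z" ++ A₁.mk]
26. n8.live = true  [A₁.live == false]
27. n8.mk = "yvy"  [A₁.depth ++ "y"]
28. n1.ok = 16  [len(A.mk) + 13]
29. n1.mk = false  [B.tag == true]
30. n17.pre = -9  [terminal]
31. n19.fin = "mk"  ["mk"]
32. n19.ok = -7  [-7]
33. n20.cnt = 2  [C.ok + 9]
34. n20.env = 11  [C.ok * -2 - 3]
35. n21.lab = true  [terminal]
36. n22.lab = true  [terminal]
37. n23.lab = false  [terminal]
38. n20.tag = false  [B.cnt > 2]
39. n19.key = 29  [len(C.fin) + 27]
40. n18.depth = "my"  ["my"]
41. n18.ok = "vu"  ["vu"]
42. n18.live = true  [C.key > 28]
43. n18.mk = "vk"  ["vk"]
44. n0.ok = -3  [S₁.ok + c.pre - 10]
45. n0.mk = true  [true]

-3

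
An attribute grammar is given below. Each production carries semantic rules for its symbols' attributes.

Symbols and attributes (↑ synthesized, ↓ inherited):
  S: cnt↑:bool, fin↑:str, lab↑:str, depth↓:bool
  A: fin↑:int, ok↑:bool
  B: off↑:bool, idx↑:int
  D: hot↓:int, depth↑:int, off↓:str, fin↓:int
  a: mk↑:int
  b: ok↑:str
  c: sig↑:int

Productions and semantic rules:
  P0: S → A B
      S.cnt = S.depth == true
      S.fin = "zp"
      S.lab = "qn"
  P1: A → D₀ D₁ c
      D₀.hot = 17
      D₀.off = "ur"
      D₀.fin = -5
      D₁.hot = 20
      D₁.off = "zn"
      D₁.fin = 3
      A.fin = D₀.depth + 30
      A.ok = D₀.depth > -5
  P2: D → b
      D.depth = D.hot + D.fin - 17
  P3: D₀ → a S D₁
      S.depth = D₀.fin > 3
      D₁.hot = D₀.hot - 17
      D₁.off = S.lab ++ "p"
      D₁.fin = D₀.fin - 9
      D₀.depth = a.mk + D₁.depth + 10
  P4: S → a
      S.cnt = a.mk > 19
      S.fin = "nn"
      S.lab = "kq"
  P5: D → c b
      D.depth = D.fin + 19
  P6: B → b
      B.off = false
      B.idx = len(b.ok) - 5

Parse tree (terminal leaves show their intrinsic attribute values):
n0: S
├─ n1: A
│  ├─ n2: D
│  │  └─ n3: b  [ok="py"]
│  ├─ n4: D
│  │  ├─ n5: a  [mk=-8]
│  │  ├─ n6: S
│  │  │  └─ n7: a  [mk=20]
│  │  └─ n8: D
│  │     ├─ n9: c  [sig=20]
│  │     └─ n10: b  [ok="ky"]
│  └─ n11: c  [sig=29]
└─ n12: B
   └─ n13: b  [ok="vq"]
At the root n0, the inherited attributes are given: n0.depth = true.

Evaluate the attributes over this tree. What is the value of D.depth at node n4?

1. n0.depth = true  [given at root]
2. n2.hot = 17  [17]
3. n2.off = "ur"  ["ur"]
4. n2.fin = -5  [-5]
5. n3.ok = "py"  [terminal]
6. n2.depth = -5  [D.hot + D.fin - 17]
7. n4.hot = 20  [20]
8. n4.off = "zn"  ["zn"]
9. n4.fin = 3  [3]
10. n5.mk = -8  [terminal]
11. n6.depth = false  [D₀.fin > 3]
12. n7.mk = 20  [terminal]
13. n6.cnt = true  [a.mk > 19]
14. n6.fin = "nn"  ["nn"]
15. n6.lab = "kq"  ["kq"]
16. n8.hot = 3  [D₀.hot - 17]
17. n8.off = "kqp"  [S.lab ++ "p"]
18. n8.fin = -6  [D₀.fin - 9]
19. n9.sig = 20  [terminal]
20. n10.ok = "ky"  [terminal]
21. n8.depth = 13  [D.fin + 19]
22. n4.depth = 15  [a.mk + D₁.depth + 10]
23. n11.sig = 29  [terminal]
24. n1.fin = 25  [D₀.depth + 30]
25. n1.ok = false  [D₀.depth > -5]
26. n13.ok = "vq"  [terminal]
27. n12.off = false  [false]
28. n12.idx = -3  [len(b.ok) - 5]
29. n0.cnt = true  [S.depth == true]
30. n0.fin = "zp"  ["zp"]
31. n0.lab = "qn"  ["qn"]

15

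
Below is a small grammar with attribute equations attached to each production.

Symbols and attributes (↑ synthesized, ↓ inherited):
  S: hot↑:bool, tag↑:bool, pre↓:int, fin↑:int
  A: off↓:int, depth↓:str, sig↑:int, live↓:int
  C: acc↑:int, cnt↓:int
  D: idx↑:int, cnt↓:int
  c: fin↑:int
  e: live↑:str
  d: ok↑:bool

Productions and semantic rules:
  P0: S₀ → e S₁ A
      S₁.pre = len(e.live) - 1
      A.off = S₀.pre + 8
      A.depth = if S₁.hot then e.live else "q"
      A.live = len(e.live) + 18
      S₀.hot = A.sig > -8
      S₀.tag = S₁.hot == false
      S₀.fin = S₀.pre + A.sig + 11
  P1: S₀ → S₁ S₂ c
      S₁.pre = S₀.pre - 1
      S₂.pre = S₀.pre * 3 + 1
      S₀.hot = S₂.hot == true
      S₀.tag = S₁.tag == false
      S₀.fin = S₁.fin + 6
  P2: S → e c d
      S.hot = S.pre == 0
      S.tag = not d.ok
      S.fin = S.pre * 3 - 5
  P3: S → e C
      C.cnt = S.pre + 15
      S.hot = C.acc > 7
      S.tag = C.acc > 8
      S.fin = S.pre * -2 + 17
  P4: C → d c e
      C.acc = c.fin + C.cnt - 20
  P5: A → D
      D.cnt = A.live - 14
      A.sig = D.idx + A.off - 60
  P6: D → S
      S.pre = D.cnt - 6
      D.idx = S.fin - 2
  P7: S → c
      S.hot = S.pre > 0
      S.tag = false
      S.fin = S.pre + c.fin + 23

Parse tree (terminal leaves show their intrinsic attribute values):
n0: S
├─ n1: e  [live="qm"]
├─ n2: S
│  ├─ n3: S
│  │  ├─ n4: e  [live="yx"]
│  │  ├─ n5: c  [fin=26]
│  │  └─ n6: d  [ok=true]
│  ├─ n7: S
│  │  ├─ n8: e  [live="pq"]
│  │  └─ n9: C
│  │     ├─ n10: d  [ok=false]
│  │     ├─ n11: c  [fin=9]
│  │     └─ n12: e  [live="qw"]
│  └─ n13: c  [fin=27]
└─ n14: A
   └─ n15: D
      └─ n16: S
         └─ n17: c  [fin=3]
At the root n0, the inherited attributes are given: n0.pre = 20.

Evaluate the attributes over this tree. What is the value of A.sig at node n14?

-8

1. n0.pre = 20  [given at root]
2. n1.live = "qm"  [terminal]
3. n2.pre = 1  [len(e.live) - 1]
4. n3.pre = 0  [S₀.pre - 1]
5. n4.live = "yx"  [terminal]
6. n5.fin = 26  [terminal]
7. n6.ok = true  [terminal]
8. n3.hot = true  [S.pre == 0]
9. n3.tag = false  [not d.ok]
10. n3.fin = -5  [S.pre * 3 - 5]
11. n7.pre = 4  [S₀.pre * 3 + 1]
12. n8.live = "pq"  [terminal]
13. n9.cnt = 19  [S.pre + 15]
14. n10.ok = false  [terminal]
15. n11.fin = 9  [terminal]
16. n12.live = "qw"  [terminal]
17. n9.acc = 8  [c.fin + C.cnt - 20]
18. n7.hot = true  [C.acc > 7]
19. n7.tag = false  [C.acc > 8]
20. n7.fin = 9  [S.pre * -2 + 17]
21. n13.fin = 27  [terminal]
22. n2.hot = true  [S₂.hot == true]
23. n2.tag = true  [S₁.tag == false]
24. n2.fin = 1  [S₁.fin + 6]
25. n14.off = 28  [S₀.pre + 8]
26. n14.depth = "qm"  [if S₁.hot then e.live else "q"]
27. n14.live = 20  [len(e.live) + 18]
28. n15.cnt = 6  [A.live - 14]
29. n16.pre = 0  [D.cnt - 6]
30. n17.fin = 3  [terminal]
31. n16.hot = false  [S.pre > 0]
32. n16.tag = false  [false]
33. n16.fin = 26  [S.pre + c.fin + 23]
34. n15.idx = 24  [S.fin - 2]
35. n14.sig = -8  [D.idx + A.off - 60]
36. n0.hot = false  [A.sig > -8]
37. n0.tag = false  [S₁.hot == false]
38. n0.fin = 23  [S₀.pre + A.sig + 11]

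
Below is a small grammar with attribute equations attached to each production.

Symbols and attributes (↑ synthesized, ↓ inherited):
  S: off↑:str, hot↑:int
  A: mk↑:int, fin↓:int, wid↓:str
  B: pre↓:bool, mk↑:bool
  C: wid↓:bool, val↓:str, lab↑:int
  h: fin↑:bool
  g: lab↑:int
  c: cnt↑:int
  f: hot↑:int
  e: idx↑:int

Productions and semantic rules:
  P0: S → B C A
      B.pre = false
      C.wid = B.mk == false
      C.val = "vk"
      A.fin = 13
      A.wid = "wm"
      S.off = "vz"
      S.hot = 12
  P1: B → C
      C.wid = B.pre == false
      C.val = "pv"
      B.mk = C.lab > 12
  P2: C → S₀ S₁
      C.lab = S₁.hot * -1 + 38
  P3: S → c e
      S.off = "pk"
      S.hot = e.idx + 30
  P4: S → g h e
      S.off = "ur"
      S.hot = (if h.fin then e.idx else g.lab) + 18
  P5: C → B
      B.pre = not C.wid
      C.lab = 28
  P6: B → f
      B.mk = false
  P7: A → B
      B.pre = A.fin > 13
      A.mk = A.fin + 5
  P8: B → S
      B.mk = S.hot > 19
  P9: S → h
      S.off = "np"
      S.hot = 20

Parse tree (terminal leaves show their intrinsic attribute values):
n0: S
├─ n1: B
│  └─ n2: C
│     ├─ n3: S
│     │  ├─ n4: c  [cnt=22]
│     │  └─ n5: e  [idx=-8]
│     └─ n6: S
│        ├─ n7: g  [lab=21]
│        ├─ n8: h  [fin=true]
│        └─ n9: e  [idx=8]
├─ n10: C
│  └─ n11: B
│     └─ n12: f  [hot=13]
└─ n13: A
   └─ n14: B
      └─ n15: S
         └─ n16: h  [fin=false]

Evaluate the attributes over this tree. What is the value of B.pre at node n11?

false

1. n1.pre = false  [false]
2. n2.wid = true  [B.pre == false]
3. n2.val = "pv"  ["pv"]
4. n4.cnt = 22  [terminal]
5. n5.idx = -8  [terminal]
6. n3.off = "pk"  ["pk"]
7. n3.hot = 22  [e.idx + 30]
8. n7.lab = 21  [terminal]
9. n8.fin = true  [terminal]
10. n9.idx = 8  [terminal]
11. n6.off = "ur"  ["ur"]
12. n6.hot = 26  [(if h.fin then e.idx else g.lab) + 18]
13. n2.lab = 12  [S₁.hot * -1 + 38]
14. n1.mk = false  [C.lab > 12]
15. n10.wid = true  [B.mk == false]
16. n10.val = "vk"  ["vk"]
17. n11.pre = false  [not C.wid]
18. n12.hot = 13  [terminal]
19. n11.mk = false  [false]
20. n10.lab = 28  [28]
21. n13.fin = 13  [13]
22. n13.wid = "wm"  ["wm"]
23. n14.pre = false  [A.fin > 13]
24. n16.fin = false  [terminal]
25. n15.off = "np"  ["np"]
26. n15.hot = 20  [20]
27. n14.mk = true  [S.hot > 19]
28. n13.mk = 18  [A.fin + 5]
29. n0.off = "vz"  ["vz"]
30. n0.hot = 12  [12]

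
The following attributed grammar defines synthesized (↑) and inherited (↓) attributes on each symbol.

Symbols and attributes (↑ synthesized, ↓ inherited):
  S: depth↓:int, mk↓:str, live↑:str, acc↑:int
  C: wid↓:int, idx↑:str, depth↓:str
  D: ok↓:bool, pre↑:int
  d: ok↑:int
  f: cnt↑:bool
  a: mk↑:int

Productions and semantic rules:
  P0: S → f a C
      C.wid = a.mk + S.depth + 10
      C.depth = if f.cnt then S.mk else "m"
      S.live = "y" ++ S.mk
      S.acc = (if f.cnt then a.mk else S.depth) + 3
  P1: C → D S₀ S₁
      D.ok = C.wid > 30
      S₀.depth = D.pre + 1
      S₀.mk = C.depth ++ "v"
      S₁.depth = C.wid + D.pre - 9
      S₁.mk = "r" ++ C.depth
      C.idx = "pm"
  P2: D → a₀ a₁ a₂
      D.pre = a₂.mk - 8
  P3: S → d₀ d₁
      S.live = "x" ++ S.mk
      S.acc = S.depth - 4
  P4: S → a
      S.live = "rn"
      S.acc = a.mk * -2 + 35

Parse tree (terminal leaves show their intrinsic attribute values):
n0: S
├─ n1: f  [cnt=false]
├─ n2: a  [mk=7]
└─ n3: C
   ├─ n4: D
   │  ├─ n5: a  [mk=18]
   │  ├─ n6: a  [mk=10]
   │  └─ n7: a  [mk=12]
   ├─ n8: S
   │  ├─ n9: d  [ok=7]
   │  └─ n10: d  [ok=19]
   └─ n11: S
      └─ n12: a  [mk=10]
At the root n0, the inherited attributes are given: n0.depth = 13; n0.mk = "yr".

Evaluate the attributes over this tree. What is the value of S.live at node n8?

1. n0.depth = 13  [given at root]
2. n0.mk = "yr"  [given at root]
3. n1.cnt = false  [terminal]
4. n2.mk = 7  [terminal]
5. n3.wid = 30  [a.mk + S.depth + 10]
6. n3.depth = "m"  [if f.cnt then S.mk else "m"]
7. n4.ok = false  [C.wid > 30]
8. n5.mk = 18  [terminal]
9. n6.mk = 10  [terminal]
10. n7.mk = 12  [terminal]
11. n4.pre = 4  [a₂.mk - 8]
12. n8.depth = 5  [D.pre + 1]
13. n8.mk = "mv"  [C.depth ++ "v"]
14. n9.ok = 7  [terminal]
15. n10.ok = 19  [terminal]
16. n8.live = "xmv"  ["x" ++ S.mk]
17. n8.acc = 1  [S.depth - 4]
18. n11.depth = 25  [C.wid + D.pre - 9]
19. n11.mk = "rm"  ["r" ++ C.depth]
20. n12.mk = 10  [terminal]
21. n11.live = "rn"  ["rn"]
22. n11.acc = 15  [a.mk * -2 + 35]
23. n3.idx = "pm"  ["pm"]
24. n0.live = "yyr"  ["y" ++ S.mk]
25. n0.acc = 16  [(if f.cnt then a.mk else S.depth) + 3]

"xmv"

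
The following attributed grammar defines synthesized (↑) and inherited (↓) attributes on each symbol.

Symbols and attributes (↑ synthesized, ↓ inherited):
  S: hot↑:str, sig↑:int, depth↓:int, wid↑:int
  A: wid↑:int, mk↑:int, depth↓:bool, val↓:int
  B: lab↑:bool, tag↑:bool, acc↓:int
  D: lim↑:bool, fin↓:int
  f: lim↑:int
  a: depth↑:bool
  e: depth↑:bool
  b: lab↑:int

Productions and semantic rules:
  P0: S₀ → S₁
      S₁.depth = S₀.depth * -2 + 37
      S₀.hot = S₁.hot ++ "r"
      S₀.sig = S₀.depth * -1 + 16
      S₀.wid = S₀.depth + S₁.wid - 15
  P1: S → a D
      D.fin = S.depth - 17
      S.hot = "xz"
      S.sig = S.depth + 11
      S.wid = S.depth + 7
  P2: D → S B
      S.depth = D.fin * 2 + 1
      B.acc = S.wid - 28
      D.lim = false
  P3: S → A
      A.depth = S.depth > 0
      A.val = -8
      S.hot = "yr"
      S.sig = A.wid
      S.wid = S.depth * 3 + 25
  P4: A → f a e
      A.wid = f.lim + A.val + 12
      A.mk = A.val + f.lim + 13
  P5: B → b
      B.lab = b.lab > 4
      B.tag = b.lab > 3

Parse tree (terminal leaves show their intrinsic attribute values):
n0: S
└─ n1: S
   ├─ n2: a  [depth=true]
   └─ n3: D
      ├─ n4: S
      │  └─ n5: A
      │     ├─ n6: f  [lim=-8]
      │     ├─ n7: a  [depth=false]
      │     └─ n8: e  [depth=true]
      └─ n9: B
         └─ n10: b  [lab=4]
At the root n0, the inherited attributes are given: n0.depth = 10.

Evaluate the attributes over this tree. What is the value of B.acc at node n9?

0

1. n0.depth = 10  [given at root]
2. n1.depth = 17  [S₀.depth * -2 + 37]
3. n2.depth = true  [terminal]
4. n3.fin = 0  [S.depth - 17]
5. n4.depth = 1  [D.fin * 2 + 1]
6. n5.depth = true  [S.depth > 0]
7. n5.val = -8  [-8]
8. n6.lim = -8  [terminal]
9. n7.depth = false  [terminal]
10. n8.depth = true  [terminal]
11. n5.wid = -4  [f.lim + A.val + 12]
12. n5.mk = -3  [A.val + f.lim + 13]
13. n4.hot = "yr"  ["yr"]
14. n4.sig = -4  [A.wid]
15. n4.wid = 28  [S.depth * 3 + 25]
16. n9.acc = 0  [S.wid - 28]
17. n10.lab = 4  [terminal]
18. n9.lab = false  [b.lab > 4]
19. n9.tag = true  [b.lab > 3]
20. n3.lim = false  [false]
21. n1.hot = "xz"  ["xz"]
22. n1.sig = 28  [S.depth + 11]
23. n1.wid = 24  [S.depth + 7]
24. n0.hot = "xzr"  [S₁.hot ++ "r"]
25. n0.sig = 6  [S₀.depth * -1 + 16]
26. n0.wid = 19  [S₀.depth + S₁.wid - 15]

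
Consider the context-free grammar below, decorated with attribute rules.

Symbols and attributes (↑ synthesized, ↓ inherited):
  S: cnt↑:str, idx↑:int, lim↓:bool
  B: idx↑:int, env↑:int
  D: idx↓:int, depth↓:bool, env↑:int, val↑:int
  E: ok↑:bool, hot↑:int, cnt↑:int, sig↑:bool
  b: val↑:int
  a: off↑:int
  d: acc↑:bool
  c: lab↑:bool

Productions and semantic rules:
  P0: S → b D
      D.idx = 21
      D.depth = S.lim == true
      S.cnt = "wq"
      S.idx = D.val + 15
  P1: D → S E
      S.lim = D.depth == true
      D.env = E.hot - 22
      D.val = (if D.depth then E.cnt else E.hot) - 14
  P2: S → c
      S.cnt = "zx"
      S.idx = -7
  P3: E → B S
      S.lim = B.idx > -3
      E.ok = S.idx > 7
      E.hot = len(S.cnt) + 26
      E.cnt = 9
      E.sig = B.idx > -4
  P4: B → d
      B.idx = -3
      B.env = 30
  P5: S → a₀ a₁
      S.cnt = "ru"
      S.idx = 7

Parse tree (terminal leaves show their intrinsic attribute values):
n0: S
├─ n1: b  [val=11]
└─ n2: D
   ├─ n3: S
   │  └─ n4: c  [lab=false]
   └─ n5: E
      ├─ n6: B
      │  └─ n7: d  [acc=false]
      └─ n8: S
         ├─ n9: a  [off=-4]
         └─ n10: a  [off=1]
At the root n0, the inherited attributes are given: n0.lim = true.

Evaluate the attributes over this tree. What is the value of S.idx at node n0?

10

1. n0.lim = true  [given at root]
2. n1.val = 11  [terminal]
3. n2.idx = 21  [21]
4. n2.depth = true  [S.lim == true]
5. n3.lim = true  [D.depth == true]
6. n4.lab = false  [terminal]
7. n3.cnt = "zx"  ["zx"]
8. n3.idx = -7  [-7]
9. n7.acc = false  [terminal]
10. n6.idx = -3  [-3]
11. n6.env = 30  [30]
12. n8.lim = false  [B.idx > -3]
13. n9.off = -4  [terminal]
14. n10.off = 1  [terminal]
15. n8.cnt = "ru"  ["ru"]
16. n8.idx = 7  [7]
17. n5.ok = false  [S.idx > 7]
18. n5.hot = 28  [len(S.cnt) + 26]
19. n5.cnt = 9  [9]
20. n5.sig = true  [B.idx > -4]
21. n2.env = 6  [E.hot - 22]
22. n2.val = -5  [(if D.depth then E.cnt else E.hot) - 14]
23. n0.cnt = "wq"  ["wq"]
24. n0.idx = 10  [D.val + 15]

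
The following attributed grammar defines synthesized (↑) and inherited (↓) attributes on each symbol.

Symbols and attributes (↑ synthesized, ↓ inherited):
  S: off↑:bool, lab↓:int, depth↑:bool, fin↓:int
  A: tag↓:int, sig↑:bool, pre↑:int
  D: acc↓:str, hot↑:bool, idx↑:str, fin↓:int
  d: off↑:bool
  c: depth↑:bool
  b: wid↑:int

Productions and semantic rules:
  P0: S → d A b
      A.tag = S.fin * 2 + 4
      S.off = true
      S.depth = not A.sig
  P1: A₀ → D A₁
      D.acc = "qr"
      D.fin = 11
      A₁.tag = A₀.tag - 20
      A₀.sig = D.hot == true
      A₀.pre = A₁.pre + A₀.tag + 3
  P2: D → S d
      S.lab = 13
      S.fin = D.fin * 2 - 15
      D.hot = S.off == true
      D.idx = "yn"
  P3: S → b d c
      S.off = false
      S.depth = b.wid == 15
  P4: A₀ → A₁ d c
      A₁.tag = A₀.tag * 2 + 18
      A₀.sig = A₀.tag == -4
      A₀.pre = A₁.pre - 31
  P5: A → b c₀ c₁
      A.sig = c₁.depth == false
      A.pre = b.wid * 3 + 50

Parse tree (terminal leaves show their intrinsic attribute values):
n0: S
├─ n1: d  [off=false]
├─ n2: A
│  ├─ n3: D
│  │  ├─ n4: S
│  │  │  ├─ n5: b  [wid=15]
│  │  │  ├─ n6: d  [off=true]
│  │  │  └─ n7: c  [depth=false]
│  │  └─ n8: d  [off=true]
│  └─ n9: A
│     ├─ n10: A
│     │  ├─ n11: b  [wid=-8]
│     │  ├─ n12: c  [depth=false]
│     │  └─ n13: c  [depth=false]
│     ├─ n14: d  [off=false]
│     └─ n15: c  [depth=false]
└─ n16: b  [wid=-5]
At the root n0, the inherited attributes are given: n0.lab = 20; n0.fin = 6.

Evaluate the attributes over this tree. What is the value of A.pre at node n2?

1. n0.lab = 20  [given at root]
2. n0.fin = 6  [given at root]
3. n1.off = false  [terminal]
4. n2.tag = 16  [S.fin * 2 + 4]
5. n3.acc = "qr"  ["qr"]
6. n3.fin = 11  [11]
7. n4.lab = 13  [13]
8. n4.fin = 7  [D.fin * 2 - 15]
9. n5.wid = 15  [terminal]
10. n6.off = true  [terminal]
11. n7.depth = false  [terminal]
12. n4.off = false  [false]
13. n4.depth = true  [b.wid == 15]
14. n8.off = true  [terminal]
15. n3.hot = false  [S.off == true]
16. n3.idx = "yn"  ["yn"]
17. n9.tag = -4  [A₀.tag - 20]
18. n10.tag = 10  [A₀.tag * 2 + 18]
19. n11.wid = -8  [terminal]
20. n12.depth = false  [terminal]
21. n13.depth = false  [terminal]
22. n10.sig = true  [c₁.depth == false]
23. n10.pre = 26  [b.wid * 3 + 50]
24. n14.off = false  [terminal]
25. n15.depth = false  [terminal]
26. n9.sig = true  [A₀.tag == -4]
27. n9.pre = -5  [A₁.pre - 31]
28. n2.sig = false  [D.hot == true]
29. n2.pre = 14  [A₁.pre + A₀.tag + 3]
30. n16.wid = -5  [terminal]
31. n0.off = true  [true]
32. n0.depth = true  [not A.sig]

14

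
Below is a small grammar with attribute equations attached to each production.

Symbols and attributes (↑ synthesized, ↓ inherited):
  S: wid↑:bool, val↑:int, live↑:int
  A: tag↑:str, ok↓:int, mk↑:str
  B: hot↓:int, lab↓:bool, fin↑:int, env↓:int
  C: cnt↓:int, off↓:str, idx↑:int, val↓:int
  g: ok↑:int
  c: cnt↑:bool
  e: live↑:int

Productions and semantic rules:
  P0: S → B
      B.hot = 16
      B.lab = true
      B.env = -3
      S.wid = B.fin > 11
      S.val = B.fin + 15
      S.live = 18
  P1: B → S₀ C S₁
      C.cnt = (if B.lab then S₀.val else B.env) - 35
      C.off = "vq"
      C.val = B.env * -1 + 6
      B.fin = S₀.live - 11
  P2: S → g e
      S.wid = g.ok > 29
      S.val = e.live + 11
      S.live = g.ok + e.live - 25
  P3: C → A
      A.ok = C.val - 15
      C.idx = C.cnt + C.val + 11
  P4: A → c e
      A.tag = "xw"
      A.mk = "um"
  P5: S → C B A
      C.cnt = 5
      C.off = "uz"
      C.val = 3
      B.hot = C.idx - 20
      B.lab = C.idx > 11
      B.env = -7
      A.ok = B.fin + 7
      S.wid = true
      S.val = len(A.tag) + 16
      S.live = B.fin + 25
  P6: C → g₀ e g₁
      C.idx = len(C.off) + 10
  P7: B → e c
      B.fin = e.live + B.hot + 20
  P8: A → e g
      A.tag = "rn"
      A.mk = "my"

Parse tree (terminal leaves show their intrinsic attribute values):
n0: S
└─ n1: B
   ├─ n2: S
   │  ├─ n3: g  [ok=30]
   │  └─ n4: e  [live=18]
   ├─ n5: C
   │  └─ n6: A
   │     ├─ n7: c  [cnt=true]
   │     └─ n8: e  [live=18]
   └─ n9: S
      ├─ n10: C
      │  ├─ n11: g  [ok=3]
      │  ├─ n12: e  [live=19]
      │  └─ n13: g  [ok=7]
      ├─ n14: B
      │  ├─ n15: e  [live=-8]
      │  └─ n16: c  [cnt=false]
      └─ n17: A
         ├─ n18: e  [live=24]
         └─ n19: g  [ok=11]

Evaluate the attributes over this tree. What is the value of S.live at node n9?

29

1. n1.hot = 16  [16]
2. n1.lab = true  [true]
3. n1.env = -3  [-3]
4. n3.ok = 30  [terminal]
5. n4.live = 18  [terminal]
6. n2.wid = true  [g.ok > 29]
7. n2.val = 29  [e.live + 11]
8. n2.live = 23  [g.ok + e.live - 25]
9. n5.cnt = -6  [(if B.lab then S₀.val else B.env) - 35]
10. n5.off = "vq"  ["vq"]
11. n5.val = 9  [B.env * -1 + 6]
12. n6.ok = -6  [C.val - 15]
13. n7.cnt = true  [terminal]
14. n8.live = 18  [terminal]
15. n6.tag = "xw"  ["xw"]
16. n6.mk = "um"  ["um"]
17. n5.idx = 14  [C.cnt + C.val + 11]
18. n10.cnt = 5  [5]
19. n10.off = "uz"  ["uz"]
20. n10.val = 3  [3]
21. n11.ok = 3  [terminal]
22. n12.live = 19  [terminal]
23. n13.ok = 7  [terminal]
24. n10.idx = 12  [len(C.off) + 10]
25. n14.hot = -8  [C.idx - 20]
26. n14.lab = true  [C.idx > 11]
27. n14.env = -7  [-7]
28. n15.live = -8  [terminal]
29. n16.cnt = false  [terminal]
30. n14.fin = 4  [e.live + B.hot + 20]
31. n17.ok = 11  [B.fin + 7]
32. n18.live = 24  [terminal]
33. n19.ok = 11  [terminal]
34. n17.tag = "rn"  ["rn"]
35. n17.mk = "my"  ["my"]
36. n9.wid = true  [true]
37. n9.val = 18  [len(A.tag) + 16]
38. n9.live = 29  [B.fin + 25]
39. n1.fin = 12  [S₀.live - 11]
40. n0.wid = true  [B.fin > 11]
41. n0.val = 27  [B.fin + 15]
42. n0.live = 18  [18]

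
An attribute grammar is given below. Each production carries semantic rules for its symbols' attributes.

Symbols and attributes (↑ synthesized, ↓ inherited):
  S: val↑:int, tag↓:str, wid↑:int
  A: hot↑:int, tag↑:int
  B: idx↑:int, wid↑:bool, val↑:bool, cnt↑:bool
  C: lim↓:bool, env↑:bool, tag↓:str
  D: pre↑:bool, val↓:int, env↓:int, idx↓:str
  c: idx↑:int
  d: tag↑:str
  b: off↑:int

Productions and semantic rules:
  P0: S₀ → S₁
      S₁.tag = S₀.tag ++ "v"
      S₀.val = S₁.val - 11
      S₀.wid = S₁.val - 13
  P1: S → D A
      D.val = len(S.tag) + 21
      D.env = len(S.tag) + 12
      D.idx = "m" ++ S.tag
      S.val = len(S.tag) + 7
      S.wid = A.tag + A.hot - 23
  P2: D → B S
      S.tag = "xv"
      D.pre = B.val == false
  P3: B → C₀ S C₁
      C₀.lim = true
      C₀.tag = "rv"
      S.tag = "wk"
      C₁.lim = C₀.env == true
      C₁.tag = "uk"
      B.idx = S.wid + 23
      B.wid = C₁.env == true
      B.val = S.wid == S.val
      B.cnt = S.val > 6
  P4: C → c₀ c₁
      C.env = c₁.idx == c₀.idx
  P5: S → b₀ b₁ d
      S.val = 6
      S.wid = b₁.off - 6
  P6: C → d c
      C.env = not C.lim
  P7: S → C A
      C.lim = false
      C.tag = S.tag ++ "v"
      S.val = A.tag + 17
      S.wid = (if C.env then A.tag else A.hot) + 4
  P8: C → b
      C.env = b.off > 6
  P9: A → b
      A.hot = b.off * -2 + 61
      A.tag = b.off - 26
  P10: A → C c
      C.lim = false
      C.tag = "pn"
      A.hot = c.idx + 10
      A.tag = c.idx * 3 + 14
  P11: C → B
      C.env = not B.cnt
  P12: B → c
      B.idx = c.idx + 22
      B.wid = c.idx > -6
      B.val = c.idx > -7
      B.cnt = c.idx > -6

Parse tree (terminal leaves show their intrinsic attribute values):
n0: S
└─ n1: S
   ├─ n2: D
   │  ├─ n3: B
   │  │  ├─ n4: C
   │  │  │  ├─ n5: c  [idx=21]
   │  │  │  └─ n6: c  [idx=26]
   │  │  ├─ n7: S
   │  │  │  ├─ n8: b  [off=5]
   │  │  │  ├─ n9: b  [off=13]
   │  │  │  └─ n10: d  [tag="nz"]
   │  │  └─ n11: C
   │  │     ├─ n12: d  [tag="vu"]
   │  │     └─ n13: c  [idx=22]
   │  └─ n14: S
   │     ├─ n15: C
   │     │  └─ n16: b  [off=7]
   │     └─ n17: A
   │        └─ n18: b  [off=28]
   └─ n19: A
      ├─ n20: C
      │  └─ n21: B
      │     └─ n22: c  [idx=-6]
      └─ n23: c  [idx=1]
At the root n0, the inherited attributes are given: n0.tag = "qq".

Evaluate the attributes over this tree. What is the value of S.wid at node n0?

-3

1. n0.tag = "qq"  [given at root]
2. n1.tag = "qqv"  [S₀.tag ++ "v"]
3. n2.val = 24  [len(S.tag) + 21]
4. n2.env = 15  [len(S.tag) + 12]
5. n2.idx = "mqqv"  ["m" ++ S.tag]
6. n4.lim = true  [true]
7. n4.tag = "rv"  ["rv"]
8. n5.idx = 21  [terminal]
9. n6.idx = 26  [terminal]
10. n4.env = false  [c₁.idx == c₀.idx]
11. n7.tag = "wk"  ["wk"]
12. n8.off = 5  [terminal]
13. n9.off = 13  [terminal]
14. n10.tag = "nz"  [terminal]
15. n7.val = 6  [6]
16. n7.wid = 7  [b₁.off - 6]
17. n11.lim = false  [C₀.env == true]
18. n11.tag = "uk"  ["uk"]
19. n12.tag = "vu"  [terminal]
20. n13.idx = 22  [terminal]
21. n11.env = true  [not C.lim]
22. n3.idx = 30  [S.wid + 23]
23. n3.wid = true  [C₁.env == true]
24. n3.val = false  [S.wid == S.val]
25. n3.cnt = false  [S.val > 6]
26. n14.tag = "xv"  ["xv"]
27. n15.lim = false  [false]
28. n15.tag = "xvv"  [S.tag ++ "v"]
29. n16.off = 7  [terminal]
30. n15.env = true  [b.off > 6]
31. n18.off = 28  [terminal]
32. n17.hot = 5  [b.off * -2 + 61]
33. n17.tag = 2  [b.off - 26]
34. n14.val = 19  [A.tag + 17]
35. n14.wid = 6  [(if C.env then A.tag else A.hot) + 4]
36. n2.pre = true  [B.val == false]
37. n20.lim = false  [false]
38. n20.tag = "pn"  ["pn"]
39. n22.idx = -6  [terminal]
40. n21.idx = 16  [c.idx + 22]
41. n21.wid = false  [c.idx > -6]
42. n21.val = true  [c.idx > -7]
43. n21.cnt = false  [c.idx > -6]
44. n20.env = true  [not B.cnt]
45. n23.idx = 1  [terminal]
46. n19.hot = 11  [c.idx + 10]
47. n19.tag = 17  [c.idx * 3 + 14]
48. n1.val = 10  [len(S.tag) + 7]
49. n1.wid = 5  [A.tag + A.hot - 23]
50. n0.val = -1  [S₁.val - 11]
51. n0.wid = -3  [S₁.val - 13]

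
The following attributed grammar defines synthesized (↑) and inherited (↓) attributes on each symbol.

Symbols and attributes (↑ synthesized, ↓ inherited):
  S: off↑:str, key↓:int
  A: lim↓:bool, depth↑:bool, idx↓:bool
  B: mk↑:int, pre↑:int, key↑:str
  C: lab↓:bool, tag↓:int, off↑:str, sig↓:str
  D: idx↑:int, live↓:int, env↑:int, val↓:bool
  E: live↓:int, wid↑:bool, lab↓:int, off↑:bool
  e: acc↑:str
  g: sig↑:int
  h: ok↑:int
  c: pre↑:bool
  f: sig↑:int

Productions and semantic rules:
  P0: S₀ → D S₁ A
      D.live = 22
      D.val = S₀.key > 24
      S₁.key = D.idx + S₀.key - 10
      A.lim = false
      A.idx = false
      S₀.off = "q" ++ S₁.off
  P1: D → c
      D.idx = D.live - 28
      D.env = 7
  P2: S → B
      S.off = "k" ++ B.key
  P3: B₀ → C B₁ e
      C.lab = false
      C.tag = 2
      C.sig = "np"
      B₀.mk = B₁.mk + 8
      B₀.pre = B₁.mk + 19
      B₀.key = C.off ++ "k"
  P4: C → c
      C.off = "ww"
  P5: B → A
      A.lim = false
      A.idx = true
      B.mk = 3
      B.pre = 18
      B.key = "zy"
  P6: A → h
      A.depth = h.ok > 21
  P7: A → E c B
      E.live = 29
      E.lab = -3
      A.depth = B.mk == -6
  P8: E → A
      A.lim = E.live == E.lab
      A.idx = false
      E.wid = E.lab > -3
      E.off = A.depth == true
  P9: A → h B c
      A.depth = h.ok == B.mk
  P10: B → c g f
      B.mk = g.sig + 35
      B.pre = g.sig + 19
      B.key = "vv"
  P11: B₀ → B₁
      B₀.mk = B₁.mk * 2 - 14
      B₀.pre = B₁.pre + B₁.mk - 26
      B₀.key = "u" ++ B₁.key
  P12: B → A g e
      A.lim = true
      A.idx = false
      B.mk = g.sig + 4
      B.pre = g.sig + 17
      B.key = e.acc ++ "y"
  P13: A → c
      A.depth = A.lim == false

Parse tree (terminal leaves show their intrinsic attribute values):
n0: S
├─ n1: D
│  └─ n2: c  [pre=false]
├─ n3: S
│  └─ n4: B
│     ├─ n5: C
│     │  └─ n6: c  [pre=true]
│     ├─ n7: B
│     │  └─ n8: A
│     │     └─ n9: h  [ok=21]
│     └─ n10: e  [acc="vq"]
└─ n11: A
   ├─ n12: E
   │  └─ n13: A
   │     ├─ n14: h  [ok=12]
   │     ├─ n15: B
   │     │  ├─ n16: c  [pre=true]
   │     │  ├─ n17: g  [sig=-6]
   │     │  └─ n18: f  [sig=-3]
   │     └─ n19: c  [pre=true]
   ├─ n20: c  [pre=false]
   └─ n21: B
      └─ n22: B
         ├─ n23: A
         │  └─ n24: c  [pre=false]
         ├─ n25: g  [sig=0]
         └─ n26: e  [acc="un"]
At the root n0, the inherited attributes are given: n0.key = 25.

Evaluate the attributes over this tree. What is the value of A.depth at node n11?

1. n0.key = 25  [given at root]
2. n1.live = 22  [22]
3. n1.val = true  [S₀.key > 24]
4. n2.pre = false  [terminal]
5. n1.idx = -6  [D.live - 28]
6. n1.env = 7  [7]
7. n3.key = 9  [D.idx + S₀.key - 10]
8. n5.lab = false  [false]
9. n5.tag = 2  [2]
10. n5.sig = "np"  ["np"]
11. n6.pre = true  [terminal]
12. n5.off = "ww"  ["ww"]
13. n8.lim = false  [false]
14. n8.idx = true  [true]
15. n9.ok = 21  [terminal]
16. n8.depth = false  [h.ok > 21]
17. n7.mk = 3  [3]
18. n7.pre = 18  [18]
19. n7.key = "zy"  ["zy"]
20. n10.acc = "vq"  [terminal]
21. n4.mk = 11  [B₁.mk + 8]
22. n4.pre = 22  [B₁.mk + 19]
23. n4.key = "wwk"  [C.off ++ "k"]
24. n3.off = "kwwk"  ["k" ++ B.key]
25. n11.lim = false  [false]
26. n11.idx = false  [false]
27. n12.live = 29  [29]
28. n12.lab = -3  [-3]
29. n13.lim = false  [E.live == E.lab]
30. n13.idx = false  [false]
31. n14.ok = 12  [terminal]
32. n16.pre = true  [terminal]
33. n17.sig = -6  [terminal]
34. n18.sig = -3  [terminal]
35. n15.mk = 29  [g.sig + 35]
36. n15.pre = 13  [g.sig + 19]
37. n15.key = "vv"  ["vv"]
38. n19.pre = true  [terminal]
39. n13.depth = false  [h.ok == B.mk]
40. n12.wid = false  [E.lab > -3]
41. n12.off = false  [A.depth == true]
42. n20.pre = false  [terminal]
43. n23.lim = true  [true]
44. n23.idx = false  [false]
45. n24.pre = false  [terminal]
46. n23.depth = false  [A.lim == false]
47. n25.sig = 0  [terminal]
48. n26.acc = "un"  [terminal]
49. n22.mk = 4  [g.sig + 4]
50. n22.pre = 17  [g.sig + 17]
51. n22.key = "uny"  [e.acc ++ "y"]
52. n21.mk = -6  [B₁.mk * 2 - 14]
53. n21.pre = -5  [B₁.pre + B₁.mk - 26]
54. n21.key = "uuny"  ["u" ++ B₁.key]
55. n11.depth = true  [B.mk == -6]
56. n0.off = "qkwwk"  ["q" ++ S₁.off]

true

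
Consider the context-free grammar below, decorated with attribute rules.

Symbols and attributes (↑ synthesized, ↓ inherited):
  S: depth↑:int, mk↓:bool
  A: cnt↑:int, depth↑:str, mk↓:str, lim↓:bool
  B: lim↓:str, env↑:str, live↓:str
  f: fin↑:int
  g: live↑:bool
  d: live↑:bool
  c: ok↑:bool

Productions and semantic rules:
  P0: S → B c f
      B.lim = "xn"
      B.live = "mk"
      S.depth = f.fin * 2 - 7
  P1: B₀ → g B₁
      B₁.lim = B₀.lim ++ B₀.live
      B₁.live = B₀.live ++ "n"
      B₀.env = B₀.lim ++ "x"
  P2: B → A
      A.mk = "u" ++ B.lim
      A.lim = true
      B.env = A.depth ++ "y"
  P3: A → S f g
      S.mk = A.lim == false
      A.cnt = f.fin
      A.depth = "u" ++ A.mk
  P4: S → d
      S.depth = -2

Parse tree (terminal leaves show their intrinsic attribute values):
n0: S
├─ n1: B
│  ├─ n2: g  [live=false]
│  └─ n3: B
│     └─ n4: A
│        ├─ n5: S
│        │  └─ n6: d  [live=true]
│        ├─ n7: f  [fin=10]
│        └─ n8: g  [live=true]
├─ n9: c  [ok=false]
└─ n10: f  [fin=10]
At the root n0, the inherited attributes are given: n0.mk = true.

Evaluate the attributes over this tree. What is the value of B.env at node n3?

1. n0.mk = true  [given at root]
2. n1.lim = "xn"  ["xn"]
3. n1.live = "mk"  ["mk"]
4. n2.live = false  [terminal]
5. n3.lim = "xnmk"  [B₀.lim ++ B₀.live]
6. n3.live = "mkn"  [B₀.live ++ "n"]
7. n4.mk = "uxnmk"  ["u" ++ B.lim]
8. n4.lim = true  [true]
9. n5.mk = false  [A.lim == false]
10. n6.live = true  [terminal]
11. n5.depth = -2  [-2]
12. n7.fin = 10  [terminal]
13. n8.live = true  [terminal]
14. n4.cnt = 10  [f.fin]
15. n4.depth = "uuxnmk"  ["u" ++ A.mk]
16. n3.env = "uuxnmky"  [A.depth ++ "y"]
17. n1.env = "xnx"  [B₀.lim ++ "x"]
18. n9.ok = false  [terminal]
19. n10.fin = 10  [terminal]
20. n0.depth = 13  [f.fin * 2 - 7]

"uuxnmky"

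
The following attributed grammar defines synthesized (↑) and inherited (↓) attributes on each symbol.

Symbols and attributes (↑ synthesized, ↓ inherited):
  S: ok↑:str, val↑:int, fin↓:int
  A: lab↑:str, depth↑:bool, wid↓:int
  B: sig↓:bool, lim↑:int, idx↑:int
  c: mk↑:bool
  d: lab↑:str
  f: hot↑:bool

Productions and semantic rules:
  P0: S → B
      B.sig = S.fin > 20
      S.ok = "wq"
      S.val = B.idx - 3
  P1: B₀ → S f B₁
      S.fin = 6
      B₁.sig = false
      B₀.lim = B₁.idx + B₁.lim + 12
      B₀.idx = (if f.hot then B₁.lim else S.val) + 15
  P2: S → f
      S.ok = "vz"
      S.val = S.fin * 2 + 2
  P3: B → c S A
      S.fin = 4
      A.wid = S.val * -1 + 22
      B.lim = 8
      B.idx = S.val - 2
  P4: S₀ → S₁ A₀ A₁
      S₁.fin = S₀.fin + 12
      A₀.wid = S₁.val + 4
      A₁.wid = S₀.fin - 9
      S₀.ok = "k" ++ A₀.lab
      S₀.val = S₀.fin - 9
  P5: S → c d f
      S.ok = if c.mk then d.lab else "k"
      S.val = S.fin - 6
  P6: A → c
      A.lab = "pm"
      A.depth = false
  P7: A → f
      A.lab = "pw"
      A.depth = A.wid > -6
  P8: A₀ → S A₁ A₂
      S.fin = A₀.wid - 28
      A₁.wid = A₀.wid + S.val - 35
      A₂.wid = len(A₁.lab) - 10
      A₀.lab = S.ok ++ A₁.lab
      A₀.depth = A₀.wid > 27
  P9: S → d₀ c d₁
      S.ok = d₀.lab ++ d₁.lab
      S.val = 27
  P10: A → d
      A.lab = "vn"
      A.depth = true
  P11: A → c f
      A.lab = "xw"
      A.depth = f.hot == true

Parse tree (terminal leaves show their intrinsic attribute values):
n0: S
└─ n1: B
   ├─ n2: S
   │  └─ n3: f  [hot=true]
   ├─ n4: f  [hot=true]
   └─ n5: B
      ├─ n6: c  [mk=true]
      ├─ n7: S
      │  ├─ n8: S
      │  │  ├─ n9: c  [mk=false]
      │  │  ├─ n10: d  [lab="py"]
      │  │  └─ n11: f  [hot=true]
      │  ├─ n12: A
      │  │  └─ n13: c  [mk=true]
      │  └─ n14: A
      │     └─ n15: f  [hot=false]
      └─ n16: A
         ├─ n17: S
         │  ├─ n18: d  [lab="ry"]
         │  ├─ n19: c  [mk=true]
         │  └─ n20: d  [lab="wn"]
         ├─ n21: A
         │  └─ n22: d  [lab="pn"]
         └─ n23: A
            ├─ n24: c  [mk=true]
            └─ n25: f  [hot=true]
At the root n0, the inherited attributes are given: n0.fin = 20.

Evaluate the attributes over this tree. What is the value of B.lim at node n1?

1. n0.fin = 20  [given at root]
2. n1.sig = false  [S.fin > 20]
3. n2.fin = 6  [6]
4. n3.hot = true  [terminal]
5. n2.ok = "vz"  ["vz"]
6. n2.val = 14  [S.fin * 2 + 2]
7. n4.hot = true  [terminal]
8. n5.sig = false  [false]
9. n6.mk = true  [terminal]
10. n7.fin = 4  [4]
11. n8.fin = 16  [S₀.fin + 12]
12. n9.mk = false  [terminal]
13. n10.lab = "py"  [terminal]
14. n11.hot = true  [terminal]
15. n8.ok = "k"  [if c.mk then d.lab else "k"]
16. n8.val = 10  [S.fin - 6]
17. n12.wid = 14  [S₁.val + 4]
18. n13.mk = true  [terminal]
19. n12.lab = "pm"  ["pm"]
20. n12.depth = false  [false]
21. n14.wid = -5  [S₀.fin - 9]
22. n15.hot = false  [terminal]
23. n14.lab = "pw"  ["pw"]
24. n14.depth = true  [A.wid > -6]
25. n7.ok = "kpm"  ["k" ++ A₀.lab]
26. n7.val = -5  [S₀.fin - 9]
27. n16.wid = 27  [S.val * -1 + 22]
28. n17.fin = -1  [A₀.wid - 28]
29. n18.lab = "ry"  [terminal]
30. n19.mk = true  [terminal]
31. n20.lab = "wn"  [terminal]
32. n17.ok = "rywn"  [d₀.lab ++ d₁.lab]
33. n17.val = 27  [27]
34. n21.wid = 19  [A₀.wid + S.val - 35]
35. n22.lab = "pn"  [terminal]
36. n21.lab = "vn"  ["vn"]
37. n21.depth = true  [true]
38. n23.wid = -8  [len(A₁.lab) - 10]
39. n24.mk = true  [terminal]
40. n25.hot = true  [terminal]
41. n23.lab = "xw"  ["xw"]
42. n23.depth = true  [f.hot == true]
43. n16.lab = "rywnvn"  [S.ok ++ A₁.lab]
44. n16.depth = false  [A₀.wid > 27]
45. n5.lim = 8  [8]
46. n5.idx = -7  [S.val - 2]
47. n1.lim = 13  [B₁.idx + B₁.lim + 12]
48. n1.idx = 23  [(if f.hot then B₁.lim else S.val) + 15]
49. n0.ok = "wq"  ["wq"]
50. n0.val = 20  [B.idx - 3]

13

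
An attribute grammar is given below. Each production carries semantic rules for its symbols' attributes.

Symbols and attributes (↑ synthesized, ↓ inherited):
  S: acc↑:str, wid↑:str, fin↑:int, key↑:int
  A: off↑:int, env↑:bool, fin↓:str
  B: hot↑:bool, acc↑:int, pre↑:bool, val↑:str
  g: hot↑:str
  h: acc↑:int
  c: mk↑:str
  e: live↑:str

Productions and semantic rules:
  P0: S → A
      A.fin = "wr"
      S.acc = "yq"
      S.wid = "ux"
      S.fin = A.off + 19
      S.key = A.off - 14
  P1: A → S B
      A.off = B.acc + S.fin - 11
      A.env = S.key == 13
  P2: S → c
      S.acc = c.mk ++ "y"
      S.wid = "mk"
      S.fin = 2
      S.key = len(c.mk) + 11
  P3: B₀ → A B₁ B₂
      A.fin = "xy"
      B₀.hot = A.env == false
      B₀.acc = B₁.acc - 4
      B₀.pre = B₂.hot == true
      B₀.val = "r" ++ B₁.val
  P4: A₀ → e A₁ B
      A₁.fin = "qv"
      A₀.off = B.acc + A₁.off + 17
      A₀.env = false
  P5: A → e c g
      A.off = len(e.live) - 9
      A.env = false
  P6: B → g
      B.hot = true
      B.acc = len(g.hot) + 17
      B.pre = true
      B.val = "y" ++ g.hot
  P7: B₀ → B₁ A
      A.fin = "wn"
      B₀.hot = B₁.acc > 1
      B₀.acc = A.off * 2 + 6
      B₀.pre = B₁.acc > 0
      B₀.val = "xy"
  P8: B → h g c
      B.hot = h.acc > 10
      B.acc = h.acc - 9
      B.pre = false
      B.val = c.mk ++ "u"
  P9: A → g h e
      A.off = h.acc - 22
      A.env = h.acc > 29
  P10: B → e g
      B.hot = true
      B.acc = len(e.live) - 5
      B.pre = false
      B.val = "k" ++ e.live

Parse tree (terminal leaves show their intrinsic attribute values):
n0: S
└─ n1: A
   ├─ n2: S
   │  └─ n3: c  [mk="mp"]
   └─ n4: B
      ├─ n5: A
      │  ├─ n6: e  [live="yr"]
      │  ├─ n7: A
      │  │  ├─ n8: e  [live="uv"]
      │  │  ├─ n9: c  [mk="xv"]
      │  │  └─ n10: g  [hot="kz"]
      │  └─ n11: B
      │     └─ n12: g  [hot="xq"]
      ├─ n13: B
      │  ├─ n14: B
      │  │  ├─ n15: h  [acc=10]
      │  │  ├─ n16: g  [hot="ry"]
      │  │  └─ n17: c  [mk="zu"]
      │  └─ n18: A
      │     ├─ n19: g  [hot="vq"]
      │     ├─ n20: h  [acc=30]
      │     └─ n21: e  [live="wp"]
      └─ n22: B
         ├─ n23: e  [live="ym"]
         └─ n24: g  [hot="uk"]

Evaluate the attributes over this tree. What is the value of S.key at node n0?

-5

1. n1.fin = "wr"  ["wr"]
2. n3.mk = "mp"  [terminal]
3. n2.acc = "mpy"  [c.mk ++ "y"]
4. n2.wid = "mk"  ["mk"]
5. n2.fin = 2  [2]
6. n2.key = 13  [len(c.mk) + 11]
7. n5.fin = "xy"  ["xy"]
8. n6.live = "yr"  [terminal]
9. n7.fin = "qv"  ["qv"]
10. n8.live = "uv"  [terminal]
11. n9.mk = "xv"  [terminal]
12. n10.hot = "kz"  [terminal]
13. n7.off = -7  [len(e.live) - 9]
14. n7.env = false  [false]
15. n12.hot = "xq"  [terminal]
16. n11.hot = true  [true]
17. n11.acc = 19  [len(g.hot) + 17]
18. n11.pre = true  [true]
19. n11.val = "yxq"  ["y" ++ g.hot]
20. n5.off = 29  [B.acc + A₁.off + 17]
21. n5.env = false  [false]
22. n15.acc = 10  [terminal]
23. n16.hot = "ry"  [terminal]
24. n17.mk = "zu"  [terminal]
25. n14.hot = false  [h.acc > 10]
26. n14.acc = 1  [h.acc - 9]
27. n14.pre = false  [false]
28. n14.val = "zuu"  [c.mk ++ "u"]
29. n18.fin = "wn"  ["wn"]
30. n19.hot = "vq"  [terminal]
31. n20.acc = 30  [terminal]
32. n21.live = "wp"  [terminal]
33. n18.off = 8  [h.acc - 22]
34. n18.env = true  [h.acc > 29]
35. n13.hot = false  [B₁.acc > 1]
36. n13.acc = 22  [A.off * 2 + 6]
37. n13.pre = true  [B₁.acc > 0]
38. n13.val = "xy"  ["xy"]
39. n23.live = "ym"  [terminal]
40. n24.hot = "uk"  [terminal]
41. n22.hot = true  [true]
42. n22.acc = -3  [len(e.live) - 5]
43. n22.pre = false  [false]
44. n22.val = "kym"  ["k" ++ e.live]
45. n4.hot = true  [A.env == false]
46. n4.acc = 18  [B₁.acc - 4]
47. n4.pre = true  [B₂.hot == true]
48. n4.val = "rxy"  ["r" ++ B₁.val]
49. n1.off = 9  [B.acc + S.fin - 11]
50. n1.env = true  [S.key == 13]
51. n0.acc = "yq"  ["yq"]
52. n0.wid = "ux"  ["ux"]
53. n0.fin = 28  [A.off + 19]
54. n0.key = -5  [A.off - 14]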